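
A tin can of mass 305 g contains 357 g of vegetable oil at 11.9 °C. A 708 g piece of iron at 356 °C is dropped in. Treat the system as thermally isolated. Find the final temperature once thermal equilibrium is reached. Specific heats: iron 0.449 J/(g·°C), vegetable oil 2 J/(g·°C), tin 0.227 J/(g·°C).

T_f ≈ 111.2 °C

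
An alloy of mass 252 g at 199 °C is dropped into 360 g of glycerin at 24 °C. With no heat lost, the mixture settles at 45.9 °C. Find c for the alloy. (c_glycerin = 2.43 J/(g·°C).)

c ≈ 0.497 J/(g·°C)

m_s c (T_s − T_f) = m_glycerin c_glycerin (T_f − T_0):
252·c·(199 − 45.9) = 360·2.43·(45.9 − 24)
38581 c = 19158  ⇒  c ≈ 0.4966 J/(g·°C)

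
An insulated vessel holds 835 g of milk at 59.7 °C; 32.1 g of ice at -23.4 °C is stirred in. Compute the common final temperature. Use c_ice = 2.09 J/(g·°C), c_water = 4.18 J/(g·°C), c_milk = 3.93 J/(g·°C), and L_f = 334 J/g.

T_f ≈ 53.8 °C

Setting the total heat transfer to zero:
ice -23.4→0 °C: 32.1·2.09·23.4 = 1569.9; melt ice: 32.1·334 = 10721; meltwater 0→T: 32.1·4.18·T = 134.18 T; milk: 3281.6(T − 59.7)
3415.7 T = 195909 − 12291 = 183617
T ≈ 53.76 °C (positive, so assuming full melt was valid).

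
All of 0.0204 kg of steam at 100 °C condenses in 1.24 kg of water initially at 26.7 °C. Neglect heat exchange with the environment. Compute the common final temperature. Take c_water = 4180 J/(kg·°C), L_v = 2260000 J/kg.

T_f ≈ 36.6 °C

Let T be the final temperature. ΣQ_i = 0:
condense steam: −0.0204·2260000 = −46104
  condensed water 100 °C→T: 85.27(T − 100)
  water warms: 1.24·4180·(T − 26.7) = 5183.2(T − 26.7)
5268.5 T = 46104 + 8527.2 + 138391 = 193023
T ≈ 36.64 °C — below 100 °C, confirming all the steam condensed.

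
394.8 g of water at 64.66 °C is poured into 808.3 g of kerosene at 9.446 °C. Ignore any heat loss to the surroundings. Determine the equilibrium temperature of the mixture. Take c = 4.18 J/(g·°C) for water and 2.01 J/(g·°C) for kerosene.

|Q_water| = |Q_kerosene|:
394.8×4.18×(64.66 − T) = 808.3×2.01×(T − 9.446)
1650.3(64.66 − T) = 1624.7(T − 9.446)
3274.9 T = 122053  ⇒  T ≈ 37.27 °C

T_f ≈ 37.3 °C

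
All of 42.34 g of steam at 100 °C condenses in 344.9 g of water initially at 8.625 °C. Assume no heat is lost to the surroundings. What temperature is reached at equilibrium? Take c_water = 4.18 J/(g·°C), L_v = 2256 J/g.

T_f ≈ 77.6 °C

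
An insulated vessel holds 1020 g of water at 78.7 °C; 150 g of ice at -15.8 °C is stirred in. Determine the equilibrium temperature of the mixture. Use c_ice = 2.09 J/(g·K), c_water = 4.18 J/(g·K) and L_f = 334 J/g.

T_f ≈ 57.4 °C

Energy conservation, ΣQ = 0:
warm ice to 0 °C: 150·2.09·(0 − (-15.8)) = 4953.3
  latent heat to melt: 150·334 = 50100
  meltwater 0→T: 150·4.18·T = 627 T
  water cools: 1020·4.18·(T − 78.7) = 4263.6(T − 78.7)
4890.6 T = 335545 − 55053 = 280492
T ≈ 57.35 °C — above 0 °C, consistent with complete melting.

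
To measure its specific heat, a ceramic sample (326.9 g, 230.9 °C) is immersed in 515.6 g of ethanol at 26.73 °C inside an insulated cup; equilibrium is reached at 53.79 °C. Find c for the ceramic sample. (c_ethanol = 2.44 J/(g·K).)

Net heat exchanged in the isolated system is zero:
326.9×c×(53.79 − 230.9) + 515.6×2.44×(53.79 − 26.73) = 0
-57897 c = -34043
c = -34043/-57897 ≈ 0.588 J/(g·K)

c ≈ 0.588 J/(g·K)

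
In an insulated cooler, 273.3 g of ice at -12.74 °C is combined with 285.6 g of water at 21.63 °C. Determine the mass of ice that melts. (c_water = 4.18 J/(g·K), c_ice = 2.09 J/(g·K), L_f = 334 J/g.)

Water can give up m c ΔT = 285.6·4.18·21.63 = 25822 J before reaching 0 °C.
Of that, 273.3·2.09·12.74 = 7277 J goes to bring the ice to 0 °C, leaving 18545 J.
Fully melting the ice requires m_ice L_f = 273.3·334 = 91282 J.
18545 J < 91282 J, so only part of the ice melts and the system sits at 0 °C.
m_melt = 18545 / L_f = 55.52 g.

m_melted ≈ 55.5 g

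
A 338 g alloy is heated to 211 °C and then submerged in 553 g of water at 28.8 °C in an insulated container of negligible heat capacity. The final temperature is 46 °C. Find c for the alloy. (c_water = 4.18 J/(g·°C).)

Heat lost by the alloy = heat gained by the water:
338×c×(211 − 46) = 553×4.18×(46 − 28.8)
55770 c = 39758  ⇒  c ≈ 0.7129 J/(g·°C)

c ≈ 0.713 J/(g·°C)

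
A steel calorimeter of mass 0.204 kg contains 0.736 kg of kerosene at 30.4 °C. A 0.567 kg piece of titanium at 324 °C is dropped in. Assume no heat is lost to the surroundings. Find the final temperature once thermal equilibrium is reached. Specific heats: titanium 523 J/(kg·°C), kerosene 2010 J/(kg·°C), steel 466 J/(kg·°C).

T_f ≈ 76.9 °C

Setting the total heat transfer to zero:
0.567·523·(T − 324) + 0.736·2010·(T − 30.4) + 0.204·466·(T − 30.4) = 0
1871 T = 143942
T ≈ 76.93 °C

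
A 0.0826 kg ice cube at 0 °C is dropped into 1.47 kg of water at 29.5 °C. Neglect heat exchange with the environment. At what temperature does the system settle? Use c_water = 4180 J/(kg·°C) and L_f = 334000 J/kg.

T_f ≈ 23.7 °C

Setting the total heat transfer to zero:
fusion: m_ice L_f = 0.0826·334000 = 27588; meltwater 0→T: 0.0826·4180·T = 345.27 T; water: 6144.6(T − 29.5)
6489.9 T = 181266 − 27588 = 153677
T ≈ 23.68 °C (positive, so assuming full melt was valid).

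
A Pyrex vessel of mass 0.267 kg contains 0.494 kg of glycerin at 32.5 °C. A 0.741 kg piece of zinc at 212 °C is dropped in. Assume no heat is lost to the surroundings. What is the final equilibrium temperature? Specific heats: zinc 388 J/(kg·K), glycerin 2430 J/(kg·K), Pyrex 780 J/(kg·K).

T_f ≈ 62.9 °C

Heat gained plus heat lost sum to zero:
0.741·388·(T − 212) + 0.494·2430·(T − 32.5) + 0.267·780·(T − 32.5) = 0
287.51(T − 212) + 1200.4(T − 32.5) + 208.26(T − 32.5) = 0
1696.2 T = 106734
T = 106734 / 1696.2 = 62.9 °C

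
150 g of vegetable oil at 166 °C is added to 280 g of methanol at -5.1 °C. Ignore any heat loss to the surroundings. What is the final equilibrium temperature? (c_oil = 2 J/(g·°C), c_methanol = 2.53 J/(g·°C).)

T_f ≈ 45.8 °C

T_f = Σ m_i c_i T_i / Σ m_i c_i:
T_f = (300·166 + 708.4·(-5.1)) / (300 + 708.4)
    = 46187 / 1008.4 ≈ 45.80 °C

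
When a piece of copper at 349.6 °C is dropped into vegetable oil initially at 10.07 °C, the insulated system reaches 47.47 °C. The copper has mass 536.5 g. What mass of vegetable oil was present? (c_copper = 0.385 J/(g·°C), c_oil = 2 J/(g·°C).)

m ≈ 834 g

Heat lost by the copper = heat gained by the oil:
536.5·0.385·(349.6 − 47.47) = m·2·(47.47 − 10.07)
74.8 m = 62406  ⇒  m ≈ 834.3 g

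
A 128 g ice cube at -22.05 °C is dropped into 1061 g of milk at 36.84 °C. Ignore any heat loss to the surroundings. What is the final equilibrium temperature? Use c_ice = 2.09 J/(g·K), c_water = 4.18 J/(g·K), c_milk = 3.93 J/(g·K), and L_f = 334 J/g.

Setting the total heat transfer to zero:
warm ice to 0 °C: 128·2.09·(0 − (-22.05)) = 5898.8
  latent heat to melt: 128·334 = 42752
  warm the meltwater: 535.04 T
  milk: 4169.7(T − 36.84)
4704.8 T = 153613 − 48651 = 104962
T ≈ 22.31 °C. Since T > 0 °C, the all-ice-melts assumption holds.

T_f ≈ 22.3 °C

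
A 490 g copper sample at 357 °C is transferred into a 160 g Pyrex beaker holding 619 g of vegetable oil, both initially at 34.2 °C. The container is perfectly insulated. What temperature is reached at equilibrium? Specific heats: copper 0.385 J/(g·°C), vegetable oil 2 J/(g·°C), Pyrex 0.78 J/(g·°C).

Energy conservation, ΣQ = 0:
490·0.385·(T − 357) + 619·2·(T − 34.2) + 160·0.78·(T − 34.2) = 0
(188.65 + 1238 + 124.8) T = 188.65·357 + 1238·34.2 + 124.8·34.2
T ≈ 73.45 °C

T_f ≈ 73.5 °C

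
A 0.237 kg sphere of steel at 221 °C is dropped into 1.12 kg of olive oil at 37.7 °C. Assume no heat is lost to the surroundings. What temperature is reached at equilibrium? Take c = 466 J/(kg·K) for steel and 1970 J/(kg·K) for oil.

T_f ≈ 46.4 °C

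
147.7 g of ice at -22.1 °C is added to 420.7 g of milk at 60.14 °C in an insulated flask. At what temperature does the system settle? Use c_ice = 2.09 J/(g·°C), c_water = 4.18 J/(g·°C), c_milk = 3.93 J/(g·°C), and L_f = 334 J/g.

T_f ≈ 19.1 °C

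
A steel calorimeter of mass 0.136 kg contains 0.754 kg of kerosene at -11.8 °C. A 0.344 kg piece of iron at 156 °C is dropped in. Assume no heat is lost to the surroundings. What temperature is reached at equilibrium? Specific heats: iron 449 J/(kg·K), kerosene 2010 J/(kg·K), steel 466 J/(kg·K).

Heat gained plus heat lost sum to zero:
0.344*449*(T − 156) + 0.754*2010*(T − (-11.8)) + 0.136*466*(T − (-11.8)) = 0
154.46(T − 156) + 1515.5(T − (-11.8)) + 63.38(T − (-11.8)) = 0
(154.46 + 1515.5 + 63.38) T = 154.46*156 + 1515.5*(-11.8) + 63.38*(-11.8)
T = 5463.9/1733.4 ≈ 3.15 °C

T_f ≈ 3.2 °C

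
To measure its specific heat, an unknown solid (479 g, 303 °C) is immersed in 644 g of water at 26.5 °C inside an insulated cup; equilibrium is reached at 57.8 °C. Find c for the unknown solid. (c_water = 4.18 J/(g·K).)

Heat lost by the unknown solid = heat gained by the water:
479·c·(303 − 57.8) = 644·4.18·(57.8 − 26.5)
117451 c = 84257  ⇒  c ≈ 0.7174 J/(g·K)

c ≈ 0.717 J/(g·K)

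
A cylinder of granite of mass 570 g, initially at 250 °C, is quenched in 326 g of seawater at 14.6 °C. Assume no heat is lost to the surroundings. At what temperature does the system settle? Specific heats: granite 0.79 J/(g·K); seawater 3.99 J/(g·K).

T_f = Σ m_i c_i T_i / Σ m_i c_i:
T_f = (450.3*250 + 1300.7*14.6) / (450.3 + 1300.7)
    = 131566 / 1751 ≈ 75.14 °C

T_f ≈ 75.1 °C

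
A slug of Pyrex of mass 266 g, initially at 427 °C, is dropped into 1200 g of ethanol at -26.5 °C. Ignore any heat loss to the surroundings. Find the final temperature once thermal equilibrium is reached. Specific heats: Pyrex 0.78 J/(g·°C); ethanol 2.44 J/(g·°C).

With ΣQ=0 the equilibrium temperature is the m·c-weighted mean:
T_f = (207.48×427 + 2928×(-26.5)) / (207.48 + 2928)
    = 11002 / 3135.5 ≈ 3.51 °C

T_f ≈ 3.5 °C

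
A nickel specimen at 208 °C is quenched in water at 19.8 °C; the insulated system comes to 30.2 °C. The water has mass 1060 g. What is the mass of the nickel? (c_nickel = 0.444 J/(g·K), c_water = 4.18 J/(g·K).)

Heat lost by the nickel = heat gained by the water:
m·0.444·(208 − 30.2) = 1060·4.18·(30.2 − 19.8)
78.94 m = 46080  ⇒  m ≈ 583.7 g

m ≈ 584 g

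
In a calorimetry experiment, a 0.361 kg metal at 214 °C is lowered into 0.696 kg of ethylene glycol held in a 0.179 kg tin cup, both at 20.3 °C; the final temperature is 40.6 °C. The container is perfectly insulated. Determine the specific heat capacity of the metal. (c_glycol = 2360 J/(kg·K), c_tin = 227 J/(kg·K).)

Conservation of energy gives ΣQ = 0:
0.361·c·(40.6 − 214) + 0.696·2360·(40.6 − 20.3) + 0.179·227·(40.6 − 20.3) = 0
-62.6 c = -34169
c = -34169/-62.6 ≈ 545.9 J/(kg·K)

c ≈ 546 J/(kg·K)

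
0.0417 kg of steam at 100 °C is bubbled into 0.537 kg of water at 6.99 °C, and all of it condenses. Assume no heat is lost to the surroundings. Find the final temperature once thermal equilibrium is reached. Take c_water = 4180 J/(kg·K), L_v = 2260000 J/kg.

T_f ≈ 52.7 °C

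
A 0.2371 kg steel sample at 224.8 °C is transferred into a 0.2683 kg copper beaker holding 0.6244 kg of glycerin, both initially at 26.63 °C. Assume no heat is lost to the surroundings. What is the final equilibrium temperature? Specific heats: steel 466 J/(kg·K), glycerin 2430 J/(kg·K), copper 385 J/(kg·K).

T_f ≈ 39.3 °C

Conservation of energy gives ΣQ = 0:
0.2371·466·(T − 224.8) + 0.6244·2430·(T − 26.63) + 0.2683·385·(T − 26.63) = 0
110.49(T − 224.8) + 1517.3(T − 26.63) + 103.3(T − 26.63) = 0
1731.1 T = 67994
T ≈ 39.28 °C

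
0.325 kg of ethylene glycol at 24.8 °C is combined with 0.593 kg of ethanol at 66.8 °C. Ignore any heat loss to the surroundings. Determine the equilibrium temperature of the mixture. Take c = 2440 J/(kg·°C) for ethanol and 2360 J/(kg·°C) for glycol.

Taking heat into each body as positive, Σ m c ΔT = 0:
0.593·2440·(T − 66.8) + 0.325·2360·(T − 24.8) = 0
1446.9(T − 66.8) + 767(T − 24.8) = 0
2213.9 T = 115676
T ≈ 52.25 °C

T_f ≈ 52.2 °C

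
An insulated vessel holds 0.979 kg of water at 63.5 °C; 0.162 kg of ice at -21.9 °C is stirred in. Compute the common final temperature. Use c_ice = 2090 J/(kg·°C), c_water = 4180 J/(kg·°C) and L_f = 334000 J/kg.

Net heat exchanged in the isolated system is zero:
warm ice to 0 °C: 0.162×2090×(0 − (-21.9)) = 7414.9
  latent heat to melt: 0.162×334000 = 54108
  warm the meltwater: 677.16 T
  water cools: 0.979×4180×(T − 63.5) = 4092.2(T − 63.5)
4769.4 T = 259856 − 61523 = 198333
T ≈ 41.58 °C (positive, so assuming full melt was valid).

T_f ≈ 41.6 °C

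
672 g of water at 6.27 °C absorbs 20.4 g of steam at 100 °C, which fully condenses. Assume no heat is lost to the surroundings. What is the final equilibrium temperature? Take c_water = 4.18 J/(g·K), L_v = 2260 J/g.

Setting the total heat transfer to zero:
condense steam: −20.4·2260 = −46104; condensed water 100 °C→T: 85.27(T − 100); water warms: 672·4.18·(T − 6.27) = 2809(T − 6.27)
2894.2 T = 46104 + 8527.2 + 17612 = 72243
T ≈ 24.96 °C (< 100 °C, so full condensation is consistent).

T_f ≈ 25.0 °C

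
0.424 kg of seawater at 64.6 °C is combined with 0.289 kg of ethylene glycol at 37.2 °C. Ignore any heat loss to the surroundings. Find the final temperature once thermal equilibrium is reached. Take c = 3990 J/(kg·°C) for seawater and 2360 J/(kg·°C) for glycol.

T_f ≈ 56.7 °C

Taking heat into each body as positive, Σ m c ΔT = 0:
0.424×3990×(T − 64.6) + 0.289×2360×(T − 37.2) = 0
1691.8(T − 64.6) + 682.04(T − 37.2) = 0
(1691.8 + 682.04) T = 1691.8×64.6 + 682.04×37.2
T = 134660/2373.8 ≈ 56.73 °C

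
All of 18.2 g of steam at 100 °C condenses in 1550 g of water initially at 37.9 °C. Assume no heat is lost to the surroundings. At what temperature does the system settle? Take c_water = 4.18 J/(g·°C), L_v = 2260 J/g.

Heat gained plus heat lost sum to zero:
condense steam: −18.2×2260 = −41132
  condensed water 100 °C→T: 76.08(T − 100)
  water warms: 1550×4.18×(T − 37.9) = 6479(T − 37.9)
6555.1 T = 41132 + 7607.6 + 245554 = 294294
T ≈ 44.90 °C — below 100 °C, confirming all the steam condensed.

T_f ≈ 44.9 °C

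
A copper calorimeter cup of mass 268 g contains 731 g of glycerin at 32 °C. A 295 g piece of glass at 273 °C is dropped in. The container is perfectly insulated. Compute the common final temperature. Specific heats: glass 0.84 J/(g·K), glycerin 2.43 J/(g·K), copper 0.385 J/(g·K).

Conservation of energy gives ΣQ = 0:
295·0.84·(T − 273) + 731·2.43·(T − 32) + 268·0.385·(T − 32) = 0
(247.8 + 1776.3 + 103.18) T = 247.8·273 + 1776.3·32 + 103.18·32
T ≈ 60.07 °C

T_f ≈ 60.1 °C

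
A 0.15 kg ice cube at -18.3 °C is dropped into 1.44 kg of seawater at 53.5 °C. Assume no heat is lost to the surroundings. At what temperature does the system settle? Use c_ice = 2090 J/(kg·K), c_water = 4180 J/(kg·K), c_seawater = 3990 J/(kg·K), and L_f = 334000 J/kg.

T_f ≈ 39.5 °C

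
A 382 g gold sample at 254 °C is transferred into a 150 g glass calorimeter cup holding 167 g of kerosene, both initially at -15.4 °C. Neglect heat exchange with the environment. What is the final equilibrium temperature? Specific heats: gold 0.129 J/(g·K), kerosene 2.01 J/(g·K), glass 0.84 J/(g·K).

T_f ≈ 10.6 °C

Let T be the final temperature. ΣQ_i = 0:
382*0.129*(T − 254) + 167*2.01*(T − (-15.4)) + 150*0.84*(T − (-15.4)) = 0
(49.28 + 335.67 + 126) T = 49.28*254 + 335.67*(-15.4) + 126*(-15.4)
T ≈ 10.58 °C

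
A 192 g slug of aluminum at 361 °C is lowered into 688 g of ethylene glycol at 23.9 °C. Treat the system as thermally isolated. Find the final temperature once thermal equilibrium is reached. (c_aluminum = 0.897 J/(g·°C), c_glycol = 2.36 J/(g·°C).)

T_f ≈ 56.2 °C

Energy conservation, ΣQ = 0:
192×0.897×(T − 361) + 688×2.36×(T − 23.9) = 0
172.22(T − 361) + 1623.7(T − 23.9) = 0
(172.22 + 1623.7) T = 172.22×361 + 1623.7×23.9
T ≈ 56.23 °C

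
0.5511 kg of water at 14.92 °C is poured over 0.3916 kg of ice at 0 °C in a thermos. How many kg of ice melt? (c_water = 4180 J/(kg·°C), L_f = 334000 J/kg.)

Water can give up m c ΔT = 0.5511×4180×14.92 = 34370 J before reaching 0 °C.
Melting all 0.3916 kg of ice would need 0.3916×334000 = 130794 J.
Since 34370 < 130794 J, not all the ice melts; equilibrium is at 0 °C.
m_melted×334000 = 34370  ⇒  m_melted ≈ 0.1029 kg.

m_melted ≈ 0.103 kg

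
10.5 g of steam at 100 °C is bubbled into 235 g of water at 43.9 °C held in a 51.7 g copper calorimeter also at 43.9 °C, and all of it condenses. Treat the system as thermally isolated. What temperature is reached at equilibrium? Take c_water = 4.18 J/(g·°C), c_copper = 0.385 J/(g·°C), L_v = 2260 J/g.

T_f ≈ 68.9 °C

Heat gained plus heat lost sum to zero:
steam→water at 100 °C releases m L_v = 10.5×2260 = 23730; condensate cools 100→T: 10.5×4.18×(T − 100) = 43.89(T − 100); original water: 982.3(T − 43.9); cup: 19.9(T − 43.9)
1046.1 T = 23730 + 4389 + 43997 = 72116
T ≈ 68.94 °C (< 100 °C, so full condensation is consistent).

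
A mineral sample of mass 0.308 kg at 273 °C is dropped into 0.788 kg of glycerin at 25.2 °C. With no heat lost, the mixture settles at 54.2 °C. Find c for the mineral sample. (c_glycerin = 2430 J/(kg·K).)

c ≈ 824 J/(kg·K)

Heat lost by the mineral sample = heat gained by the glycerin:
0.308×c×(273 − 54.2) = 0.788×2430×(54.2 − 25.2)
67.39 c = 55530  ⇒  c ≈ 824 J/(kg·K)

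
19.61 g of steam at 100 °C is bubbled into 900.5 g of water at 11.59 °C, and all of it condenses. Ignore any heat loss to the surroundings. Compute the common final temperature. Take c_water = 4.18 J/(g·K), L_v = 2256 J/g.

Heat gained plus heat lost sum to zero:
latent heat released on condensation: 19.61×2256 = 44240; condensed water 100 °C→T: 81.97(T − 100); original water: 3764.1(T − 11.59)
3846.1 T = 44240 + 8197 + 43626 = 96063
T ≈ 24.98 °C — below 100 °C, confirming all the steam condensed.

T_f ≈ 25.0 °C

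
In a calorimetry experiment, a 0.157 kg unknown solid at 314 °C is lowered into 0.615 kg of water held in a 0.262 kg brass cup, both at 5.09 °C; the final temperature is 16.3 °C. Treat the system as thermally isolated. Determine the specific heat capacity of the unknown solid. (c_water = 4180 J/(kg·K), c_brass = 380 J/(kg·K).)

Conservation of energy gives ΣQ = 0:
0.157×c×(16.3 − 314) + 0.615×4180×(16.3 − 5.09) + 0.262×380×(16.3 − 5.09) = 0
-46.74 c = -29934
c = -29934/-46.74 ≈ 640.4 J/(kg·K)

c ≈ 640 J/(kg·K)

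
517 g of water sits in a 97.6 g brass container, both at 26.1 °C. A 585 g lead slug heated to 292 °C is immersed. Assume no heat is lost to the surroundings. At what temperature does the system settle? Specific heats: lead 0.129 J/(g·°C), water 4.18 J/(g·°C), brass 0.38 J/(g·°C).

Conservation of energy gives ΣQ = 0:
585·0.129·(T − 292) + 517·4.18·(T − 26.1) + 97.6·0.38·(T − 26.1) = 0
(75.47 + 2161.1 + 37.09) T = 75.47·292 + 2161.1·26.1 + 37.09·26.1
T ≈ 34.93 °C

T_f ≈ 34.9 °C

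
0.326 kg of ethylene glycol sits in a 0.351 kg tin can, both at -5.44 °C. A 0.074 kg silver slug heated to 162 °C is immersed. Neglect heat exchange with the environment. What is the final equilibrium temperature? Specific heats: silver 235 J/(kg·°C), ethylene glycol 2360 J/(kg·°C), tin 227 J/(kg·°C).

T_f ≈ -2.1 °C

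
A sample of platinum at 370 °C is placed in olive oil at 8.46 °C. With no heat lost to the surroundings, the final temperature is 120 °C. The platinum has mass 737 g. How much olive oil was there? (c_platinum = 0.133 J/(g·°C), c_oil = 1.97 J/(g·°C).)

m ≈ 112 g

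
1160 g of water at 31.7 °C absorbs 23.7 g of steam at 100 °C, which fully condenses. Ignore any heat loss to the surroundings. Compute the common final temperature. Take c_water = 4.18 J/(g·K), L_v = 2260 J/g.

Energy balance with sensible and latent terms:
condense steam: −23.7·2260 = −53562; condensed water 100 °C→T: 99.07(T − 100); original water: 4848.8(T − 31.7)
4947.9 T = 53562 + 9906.6 + 153707 = 217176
T ≈ 43.89 °C — below 100 °C, confirming all the steam condensed.

T_f ≈ 43.9 °C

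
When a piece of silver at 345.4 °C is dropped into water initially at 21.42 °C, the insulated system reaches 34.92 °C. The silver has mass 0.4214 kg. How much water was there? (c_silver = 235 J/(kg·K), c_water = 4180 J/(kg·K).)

m ≈ 0.545 kg

Heat lost by the silver = heat gained by the water:
0.4214·235·(345.4 − 34.92) = m·4180·(34.92 − 21.42)
56430 m = 30747  ⇒  m ≈ 0.5449 kg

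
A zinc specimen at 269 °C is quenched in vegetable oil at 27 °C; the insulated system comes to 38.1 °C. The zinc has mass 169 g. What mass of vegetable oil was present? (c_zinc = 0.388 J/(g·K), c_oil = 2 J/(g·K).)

Heat lost by the zinc = heat gained by the oil:
169·0.388·(269 − 38.1) = m·2·(38.1 − 27)
22.2 m = 15141  ⇒  m ≈ 682 g

m ≈ 682 g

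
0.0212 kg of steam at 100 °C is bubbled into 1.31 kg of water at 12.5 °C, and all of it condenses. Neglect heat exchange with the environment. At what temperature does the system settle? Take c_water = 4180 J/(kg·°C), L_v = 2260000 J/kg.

Let T be the final temperature. ΣQ_i = 0:
latent heat released on condensation: 0.0212·2260000 = 47912
  condensate cools 100→T: 0.0212·4180·(T − 100) = 88.62(T − 100)
  water warms: 1.31·4180·(T − 12.5) = 5475.8(T − 12.5)
5564.4 T = 47912 + 8861.6 + 68448 = 125221
T ≈ 22.50 °C (< 100 °C, so full condensation is consistent).

T_f ≈ 22.5 °C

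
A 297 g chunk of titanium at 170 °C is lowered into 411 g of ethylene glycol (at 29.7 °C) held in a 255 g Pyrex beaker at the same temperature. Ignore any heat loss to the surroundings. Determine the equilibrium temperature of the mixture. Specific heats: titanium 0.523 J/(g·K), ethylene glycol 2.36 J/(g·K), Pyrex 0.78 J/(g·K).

T_f ≈ 46.2 °C

Let T be the final temperature. ΣQ_i = 0:
297×0.523×(T − 170) + 411×2.36×(T − 29.7) + 255×0.78×(T − 29.7) = 0
155.33(T − 170) + 969.96(T − 29.7) + 198.9(T − 29.7) = 0
(155.33 + 969.96 + 198.9) T = 155.33×170 + 969.96×29.7 + 198.9×29.7
T = 61121/1324.2 ≈ 46.16 °C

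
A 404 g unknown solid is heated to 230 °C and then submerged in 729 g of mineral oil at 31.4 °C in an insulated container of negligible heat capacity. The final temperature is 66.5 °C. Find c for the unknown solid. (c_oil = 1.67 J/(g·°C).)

m_s c (T_s − T_f) = m_oil c_oil (T_f − T_0):
404×c×(230 − 66.5) = 729×1.67×(66.5 − 31.4)
66054 c = 42732  ⇒  c ≈ 0.6469 J/(g·°C)

c ≈ 0.647 J/(g·°C)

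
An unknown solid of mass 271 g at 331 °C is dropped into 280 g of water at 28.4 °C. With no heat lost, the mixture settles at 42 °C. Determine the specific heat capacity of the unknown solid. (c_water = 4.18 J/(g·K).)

m_s c (T_s − T_f) = m_water c_water (T_f − T_0):
271·c·(331 − 42) = 280·4.18·(42 − 28.4)
78319 c = 15917  ⇒  c ≈ 0.2032 J/(g·K)

c ≈ 0.203 J/(g·K)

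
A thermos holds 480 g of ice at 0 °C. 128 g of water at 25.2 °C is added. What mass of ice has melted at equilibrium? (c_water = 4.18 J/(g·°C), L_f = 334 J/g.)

m_melted ≈ 40.4 g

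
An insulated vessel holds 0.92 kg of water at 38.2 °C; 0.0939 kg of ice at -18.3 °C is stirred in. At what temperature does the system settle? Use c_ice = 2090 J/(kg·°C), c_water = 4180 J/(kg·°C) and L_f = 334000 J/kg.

Taking heat into each body as positive, Σ m c ΔT = 0:
warm ice to 0 °C: 0.0939×2090×(0 − (-18.3)) = 3591.4
  fusion: m_ice L_f = 0.0939×334000 = 31363
  meltwater 0→T: 0.0939×4180×T = 392.5 T
  water cools: 0.92×4180×(T − 38.2) = 3845.6(T − 38.2)
4238.1 T = 146902 − 34954 = 111948
T ≈ 26.41 °C (positive, so assuming full melt was valid).

T_f ≈ 26.4 °C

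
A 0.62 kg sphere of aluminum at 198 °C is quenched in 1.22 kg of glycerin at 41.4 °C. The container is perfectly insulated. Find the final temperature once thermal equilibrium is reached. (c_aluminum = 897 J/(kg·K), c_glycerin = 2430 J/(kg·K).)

T_f ≈ 66.1 °C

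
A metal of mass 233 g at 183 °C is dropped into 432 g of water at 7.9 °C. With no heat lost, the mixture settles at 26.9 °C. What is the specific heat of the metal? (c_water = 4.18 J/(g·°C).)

Energy conservation, ΣQ = 0:
233×c×(26.9 − 183) + 432×4.18×(26.9 − 7.9) = 0
-36371 c = -34309
c = -34309/-36371 ≈ 0.9433 J/(g·°C)

c ≈ 0.943 J/(g·°C)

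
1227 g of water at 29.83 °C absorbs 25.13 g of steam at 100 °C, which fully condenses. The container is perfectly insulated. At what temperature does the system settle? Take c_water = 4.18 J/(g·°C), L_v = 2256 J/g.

T_f ≈ 42.1 °C

Conservation of energy gives ΣQ = 0:
steam→water at 100 °C releases m L_v = 25.13×2256 = 56693; condensed water 100 °C→T: 105.04(T − 100); water warms: 1227×4.18×(T − 29.83) = 5128.9(T − 29.83)
5233.9 T = 56693 + 10504 + 152994 = 220192
T ≈ 42.07 °C, under the boiling point, so the assumption holds.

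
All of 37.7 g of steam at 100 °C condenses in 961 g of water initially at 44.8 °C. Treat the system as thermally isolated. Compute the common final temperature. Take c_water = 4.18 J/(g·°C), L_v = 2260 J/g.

Sum of m c ΔT and latent-heat terms is zero:
latent heat released on condensation: 37.7×2260 = 85202
  condensate cools 100→T: 37.7×4.18×(T − 100) = 157.59(T − 100)
  original water: 4017(T − 44.8)
4174.6 T = 85202 + 15759 + 179961 = 280921
T ≈ 67.29 °C, under the boiling point, so the assumption holds.

T_f ≈ 67.3 °C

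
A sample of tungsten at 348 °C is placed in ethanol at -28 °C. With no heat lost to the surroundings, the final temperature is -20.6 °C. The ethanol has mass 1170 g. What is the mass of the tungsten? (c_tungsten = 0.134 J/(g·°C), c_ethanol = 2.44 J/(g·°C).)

Setting the total heat transfer to zero:
m·0.134·(-20.6 − 348) + 1170·2.44·(-20.6 − (-28)) = 0
-49.39 m = -21126
m = -21126/-49.39 ≈ 427.7 g

m ≈ 428 g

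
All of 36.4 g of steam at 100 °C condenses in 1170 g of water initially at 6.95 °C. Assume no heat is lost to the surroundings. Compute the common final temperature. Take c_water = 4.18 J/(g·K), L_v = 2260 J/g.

T_f ≈ 26.1 °C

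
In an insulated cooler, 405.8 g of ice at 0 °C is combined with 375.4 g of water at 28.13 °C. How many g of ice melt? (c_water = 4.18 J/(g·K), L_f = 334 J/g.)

Cooling the water to 0 °C releases 375.4·4.18·28.13 = 44141 J.
Melting all 405.8 g of ice would need 405.8·334 = 135537 J.
44141 J < 135537 J, so only part of the ice melts and the system sits at 0 °C.
m_melted·334 = 44141  ⇒  m_melted ≈ 132.2 g.

m_melted ≈ 132 g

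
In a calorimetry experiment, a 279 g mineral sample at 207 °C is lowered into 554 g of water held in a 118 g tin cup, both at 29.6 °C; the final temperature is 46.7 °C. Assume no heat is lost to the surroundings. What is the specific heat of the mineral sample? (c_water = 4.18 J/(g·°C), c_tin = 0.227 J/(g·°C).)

Energy conservation, ΣQ = 0:
279·c·(46.7 − 207) + 554·4.18·(46.7 − 29.6) + 118·0.227·(46.7 − 29.6) = 0
-44724 c = -40057
c = -40057/-44724 ≈ 0.8957 J/(g·°C)

c ≈ 0.896 J/(g·°C)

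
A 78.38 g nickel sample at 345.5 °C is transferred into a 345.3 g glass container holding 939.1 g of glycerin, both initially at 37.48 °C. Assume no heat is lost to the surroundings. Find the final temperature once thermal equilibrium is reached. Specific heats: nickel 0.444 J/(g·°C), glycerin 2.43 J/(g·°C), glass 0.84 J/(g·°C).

T_f ≈ 41.6 °C

Net heat exchanged in the isolated system is zero:
78.38×0.444×(T − 345.5) + 939.1×2.43×(T − 37.48) + 345.3×0.84×(T − 37.48) = 0
34.8(T − 345.5) + 2282(T − 37.48) + 290.05(T − 37.48) = 0
2606.9 T = 108425
T = 108425 / 2606.9 = 41.6 °C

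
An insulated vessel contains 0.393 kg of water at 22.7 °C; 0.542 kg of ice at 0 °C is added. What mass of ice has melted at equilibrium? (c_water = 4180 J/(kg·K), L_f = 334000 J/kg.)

Cooling the water to 0 °C releases 0.393×4180×22.7 = 37290 J.
To melt every bit of ice: 0.542×334000 = 181028 J.
Since 37290 < 181028 J, not all the ice melts; equilibrium is at 0 °C.
m_melt = 37290 / L_f = 0.1116 kg.

m_melted ≈ 0.112 kg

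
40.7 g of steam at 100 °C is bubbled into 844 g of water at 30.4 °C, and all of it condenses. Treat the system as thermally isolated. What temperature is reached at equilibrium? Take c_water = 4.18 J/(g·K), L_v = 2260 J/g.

Taking heat into each body as positive, Σ m c ΔT = 0:
latent heat released on condensation: 40.7·2260 = 91982
  condensed water 100 °C→T: 170.13(T − 100)
  original water: 3527.9(T − 30.4)
3698 T = 91982 + 17013 + 107249 = 216243
T ≈ 58.48 °C — below 100 °C, confirming all the steam condensed.

T_f ≈ 58.5 °C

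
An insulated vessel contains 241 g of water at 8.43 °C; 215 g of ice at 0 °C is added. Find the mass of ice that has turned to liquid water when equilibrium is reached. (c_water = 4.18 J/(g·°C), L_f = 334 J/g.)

m_melted ≈ 25.4 g

Heat available from the water dropping to 0 °C: 241×4.18×8.43 = 8492.2 J.
Fully melting the ice requires m_ice L_f = 215×334 = 71810 J.
8492.2 J < 71810 J, so only part of the ice melts and the system sits at 0 °C.
m_melt = 8492.2 / L_f = 25.43 g.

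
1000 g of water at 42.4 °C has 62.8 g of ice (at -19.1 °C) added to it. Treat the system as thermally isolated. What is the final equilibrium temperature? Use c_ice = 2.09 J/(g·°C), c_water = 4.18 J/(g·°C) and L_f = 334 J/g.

T_f ≈ 34.6 °C

Heat gained plus heat lost sum to zero:
ice -19.1→0 °C: 62.8×2.09×19.1 = 2506.9; latent heat to melt: 62.8×334 = 20975; warm the meltwater: 262.5 T; water: 4180(T − 42.4)
4442.5 T = 177232 − 23482 = 153750
T ≈ 34.61 °C — above 0 °C, consistent with complete melting.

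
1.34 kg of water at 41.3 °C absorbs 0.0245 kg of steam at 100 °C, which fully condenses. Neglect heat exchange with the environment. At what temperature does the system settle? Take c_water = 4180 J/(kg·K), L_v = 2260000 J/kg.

Energy balance with sensible and latent terms:
latent heat released on condensation: 0.0245×2260000 = 55370; condensed water 100 °C→T: 102.41(T − 100); water warms: 1.34×4180×(T − 41.3) = 5601.2(T − 41.3)
5703.6 T = 55370 + 10241 + 231330 = 296941
T ≈ 52.06 °C — below 100 °C, confirming all the steam condensed.

T_f ≈ 52.1 °C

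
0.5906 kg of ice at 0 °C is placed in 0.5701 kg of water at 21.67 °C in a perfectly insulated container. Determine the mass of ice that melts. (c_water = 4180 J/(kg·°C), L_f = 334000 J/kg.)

m_melted ≈ 0.155 kg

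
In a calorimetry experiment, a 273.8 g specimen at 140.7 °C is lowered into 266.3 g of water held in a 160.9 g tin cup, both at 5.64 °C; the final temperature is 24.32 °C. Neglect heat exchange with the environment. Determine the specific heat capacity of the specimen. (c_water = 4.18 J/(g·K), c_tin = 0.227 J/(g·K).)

c ≈ 0.674 J/(g·K)

Setting the total heat transfer to zero:
273.8·c·(24.32 − 140.7) + 266.3·4.18·(24.32 − 5.64) + 160.9·0.227·(24.32 − 5.64) = 0
-31865 c = -21476
c = -21476/-31865 ≈ 0.674 J/(g·K)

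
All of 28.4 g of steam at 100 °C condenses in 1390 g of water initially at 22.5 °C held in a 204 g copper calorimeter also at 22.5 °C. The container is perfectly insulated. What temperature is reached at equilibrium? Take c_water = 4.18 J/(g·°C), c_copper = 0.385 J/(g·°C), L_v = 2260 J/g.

Heat gained plus heat lost sum to zero:
latent heat released on condensation: 28.4·2260 = 64184; condensed water 100 °C→T: 118.71(T − 100); original water: 5810.2(T − 22.5); cup: 78.54(T − 22.5)
6007.5 T = 64184 + 11871 + 132497 = 208552
T ≈ 34.72 °C (< 100 °C, so full condensation is consistent).

T_f ≈ 34.7 °C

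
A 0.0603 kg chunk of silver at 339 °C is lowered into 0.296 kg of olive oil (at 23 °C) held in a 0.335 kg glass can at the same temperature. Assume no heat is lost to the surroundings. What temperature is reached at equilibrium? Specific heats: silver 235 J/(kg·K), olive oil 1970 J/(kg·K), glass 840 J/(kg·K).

T_f ≈ 28.1 °C

Setting the total heat transfer to zero:
0.0603*235*(T − 339) + 0.296*1970*(T − 23) + 0.335*840*(T − 23) = 0
14.17(T − 339) + 583.12(T − 23) + 281.4(T − 23) = 0
878.69 T = 24688
T = 24688 / 878.69 = 28.1 °C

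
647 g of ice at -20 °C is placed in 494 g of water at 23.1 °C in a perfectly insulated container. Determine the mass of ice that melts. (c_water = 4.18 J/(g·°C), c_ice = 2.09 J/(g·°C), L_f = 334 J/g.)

m_melted ≈ 61.8 g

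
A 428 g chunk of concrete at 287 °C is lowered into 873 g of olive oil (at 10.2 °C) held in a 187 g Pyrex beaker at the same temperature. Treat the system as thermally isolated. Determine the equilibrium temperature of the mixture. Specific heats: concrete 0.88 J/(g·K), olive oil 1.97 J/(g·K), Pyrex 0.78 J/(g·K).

T_f ≈ 56.7 °C

Heat gained plus heat lost sum to zero:
428*0.88*(T − 287) + 873*1.97*(T − 10.2) + 187*0.78*(T − 10.2) = 0
376.64(T − 287) + 1719.8(T − 10.2) + 145.86(T − 10.2) = 0
2242.3 T = 127126
T ≈ 56.69 °C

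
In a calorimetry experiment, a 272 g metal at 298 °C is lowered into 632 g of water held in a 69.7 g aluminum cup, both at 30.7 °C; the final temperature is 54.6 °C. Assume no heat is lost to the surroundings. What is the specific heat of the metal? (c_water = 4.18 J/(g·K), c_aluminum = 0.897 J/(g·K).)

c ≈ 0.976 J/(g·K)

Heat gained plus heat lost sum to zero:
272×c×(54.6 − 298) + 632×4.18×(54.6 − 30.7) + 69.7×0.897×(54.6 − 30.7) = 0
-66205 c = -64632
c = -64632/-66205 ≈ 0.9762 J/(g·K)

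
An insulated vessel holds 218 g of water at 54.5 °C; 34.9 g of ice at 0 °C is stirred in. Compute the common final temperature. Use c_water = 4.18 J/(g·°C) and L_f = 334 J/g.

T_f ≈ 36.0 °C

Conservation of energy gives ΣQ = 0:
latent heat to melt: 34.9·334 = 11657
  warm the meltwater: 145.88 T
  water: 911.24(T − 54.5)
1057.1 T = 49663 − 11657 = 38006
T ≈ 35.95 °C. Since T > 0 °C, the all-ice-melts assumption holds.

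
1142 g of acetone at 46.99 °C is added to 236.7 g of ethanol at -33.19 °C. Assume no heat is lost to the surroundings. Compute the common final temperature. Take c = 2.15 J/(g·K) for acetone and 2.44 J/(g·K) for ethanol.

Net heat exchanged in the isolated system is zero:
1142×2.15×(T − 46.99) + 236.7×2.44×(T − (-33.19)) = 0
2455.3(T − 46.99) + 577.55(T − (-33.19)) = 0
(2455.3 + 577.55) T = 2455.3×46.99 + 577.55×(-33.19)
T = 96206 / 3032.8 = 31.7 °C

T_f ≈ 31.7 °C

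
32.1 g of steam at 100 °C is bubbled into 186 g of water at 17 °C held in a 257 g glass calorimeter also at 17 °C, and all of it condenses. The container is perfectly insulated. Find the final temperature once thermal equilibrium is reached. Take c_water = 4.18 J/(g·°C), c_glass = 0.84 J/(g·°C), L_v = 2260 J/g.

Let T be the final temperature. ΣQ_i = 0:
condense steam: −32.1·2260 = −72546; condensate cools 100→T: 32.1·4.18·(T − 100) = 134.18(T − 100); water warms: 186·4.18·(T − 17) = 777.48(T − 17); cup: 215.88(T − 17)
1127.5 T = 72546 + 13418 + 16887 = 102851
T ≈ 91.22 °C (< 100 °C, so full condensation is consistent).

T_f ≈ 91.2 °C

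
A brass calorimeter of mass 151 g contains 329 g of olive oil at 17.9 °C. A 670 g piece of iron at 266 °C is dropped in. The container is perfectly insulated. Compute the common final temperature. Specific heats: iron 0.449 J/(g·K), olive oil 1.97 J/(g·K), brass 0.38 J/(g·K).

Setting the total heat transfer to zero:
670*0.449*(T − 266) + 329*1.97*(T − 17.9) + 151*0.38*(T − 17.9) = 0
300.83(T − 266) + 648.13(T − 17.9) + 57.38(T − 17.9) = 0
(300.83 + 648.13 + 57.38) T = 300.83*266 + 648.13*17.9 + 57.38*17.9
T ≈ 92.07 °C

T_f ≈ 92.1 °C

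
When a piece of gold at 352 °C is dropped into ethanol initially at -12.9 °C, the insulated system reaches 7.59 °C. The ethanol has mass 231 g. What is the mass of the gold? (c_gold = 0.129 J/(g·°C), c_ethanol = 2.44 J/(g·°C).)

Setting the total heat transfer to zero:
m·0.129·(7.59 − 352) + 231·2.44·(7.59 − (-12.9)) = 0
-44.43 m = -11549
m = -11549/-44.43 ≈ 259.9 g

m ≈ 260 g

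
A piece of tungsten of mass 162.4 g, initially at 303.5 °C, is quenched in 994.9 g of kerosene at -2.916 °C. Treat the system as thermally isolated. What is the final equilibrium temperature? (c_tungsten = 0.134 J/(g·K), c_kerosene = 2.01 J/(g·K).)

|Q_tungsten| = |Q_kerosene|:
162.4·0.134·(303.5 − T) = 994.9·2.01·(T − (-2.916))
21.76(303.5 − T) = 1999.7(T − (-2.916))
2021.5 T = 773.38  ⇒  T ≈ 0.38 °C

T_f ≈ 0.4 °C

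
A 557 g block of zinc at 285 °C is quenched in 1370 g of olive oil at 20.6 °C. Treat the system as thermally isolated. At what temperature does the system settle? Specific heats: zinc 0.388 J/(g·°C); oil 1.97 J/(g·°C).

T_f ≈ 40.2 °C

T_f is the heat-capacity-weighted average of the initial temperatures:
T_f = (216.12·285 + 2698.9·20.6) / (216.12 + 2698.9)
    = 117190 / 2915 ≈ 40.20 °C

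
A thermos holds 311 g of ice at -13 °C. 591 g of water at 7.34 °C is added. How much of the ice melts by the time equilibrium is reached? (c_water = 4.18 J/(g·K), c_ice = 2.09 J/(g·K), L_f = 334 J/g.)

Water can give up m c ΔT = 591×4.18×7.34 = 18133 J before reaching 0 °C.
Warming the ice to 0 °C takes 311×2.09×13 = 8449.9 J, leaving 9682.7 J for melting.
Fully melting the ice requires m_ice L_f = 311×334 = 103874 J.
Since 9682.7 < 103874 J, not all the ice melts; equilibrium is at 0 °C.
m_melt = 9682.7 / L_f = 28.99 g.

m_melted ≈ 29 g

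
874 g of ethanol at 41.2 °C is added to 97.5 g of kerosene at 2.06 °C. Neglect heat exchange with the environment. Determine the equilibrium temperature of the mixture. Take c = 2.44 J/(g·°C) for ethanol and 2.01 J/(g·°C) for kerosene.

T_f ≈ 37.9 °C

Heat gained plus heat lost sum to zero:
874*2.44*(T − 41.2) + 97.5*2.01*(T − 2.06) = 0
2328.5 T = 88265
T ≈ 37.91 °C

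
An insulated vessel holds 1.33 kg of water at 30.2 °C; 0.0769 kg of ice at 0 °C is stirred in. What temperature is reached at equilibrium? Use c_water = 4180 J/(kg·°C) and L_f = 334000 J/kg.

T_f ≈ 24.2 °C

Energy conservation, ΣQ = 0:
melt ice: 0.0769×334000 = 25685
  meltwater 0→T: 0.0769×4180×T = 321.44 T
  water: 5559.4(T − 30.2)
5880.8 T = 167894 − 25685 = 142209
T ≈ 24.18 °C — above 0 °C, consistent with complete melting.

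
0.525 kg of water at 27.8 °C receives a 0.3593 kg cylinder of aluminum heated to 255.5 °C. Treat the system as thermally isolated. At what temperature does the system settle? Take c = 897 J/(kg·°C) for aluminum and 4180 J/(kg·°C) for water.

T_f ≈ 57.0 °C

Energy conservation, ΣQ = 0:
0.3593×897×(T − 255.5) + 0.525×4180×(T − 27.8) = 0
322.29(T − 255.5) + 2194.5(T − 27.8) = 0
2516.8 T = 143353
T = 143353 / 2516.8 = 57 °C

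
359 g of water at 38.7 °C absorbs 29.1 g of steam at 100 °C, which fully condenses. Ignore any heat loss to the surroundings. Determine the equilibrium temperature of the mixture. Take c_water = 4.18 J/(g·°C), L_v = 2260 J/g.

T_f ≈ 83.8 °C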